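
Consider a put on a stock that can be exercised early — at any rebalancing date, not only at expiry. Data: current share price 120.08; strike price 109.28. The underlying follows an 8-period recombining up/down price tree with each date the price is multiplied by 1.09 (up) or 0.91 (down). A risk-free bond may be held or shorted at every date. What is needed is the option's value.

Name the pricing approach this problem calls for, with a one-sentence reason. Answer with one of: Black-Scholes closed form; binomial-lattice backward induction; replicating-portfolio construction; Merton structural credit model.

framework: binomial-lattice backward induction

Key observation: an American put (K = 109.28, S₀ = 120.08) on a 8-date tree has no closed form — the optimal stopping decision is embedded and must be resolved recursively from expiry.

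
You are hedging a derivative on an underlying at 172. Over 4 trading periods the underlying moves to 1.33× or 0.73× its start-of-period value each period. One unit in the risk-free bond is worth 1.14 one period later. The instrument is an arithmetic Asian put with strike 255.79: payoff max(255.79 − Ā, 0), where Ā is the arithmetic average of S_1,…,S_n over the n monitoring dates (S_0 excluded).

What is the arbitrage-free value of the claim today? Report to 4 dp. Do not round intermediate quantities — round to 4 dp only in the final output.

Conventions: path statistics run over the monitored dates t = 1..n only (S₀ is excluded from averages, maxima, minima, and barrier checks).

price = 26.7766

With p* = (R−d)/(u−d) = 0.6833, sum probability × payoff across the paths and divide by R^4.
Enumerate all 2^4 = 16 price paths (U = up ×1.33, D = down ×0.73); each path with k up-moves has probability p*^k·(1−p*)^(4−k).
DDDD: Ā=83.2437, payoff=172.5463, prob=0.010056
UDDD: Ā=151.6631, payoff=104.1269, prob=0.021699
DUDD: Ā=125.8631, payoff=129.9269, prob=0.021699
UUDD: Ā=229.3123, payoff=26.4777, prob=0.046824
DDUD: Ā=107.0291, payoff=148.7609, prob=0.021699
UDUD: Ā=194.9983, payoff=60.7917, prob=0.046824
DUUD: Ā=169.1983, payoff=86.5917, prob=0.046824
UUUD: Ā=308.2654, payoff=0.0000, prob=0.101042
DDDU: Ā=93.2803, payoff=162.5097, prob=0.021699
UDDU: Ā=169.9491, payoff=85.8409, prob=0.046824
DUDU: Ā=144.1491, payoff=111.6409, prob=0.046824
UUDU: Ā=262.6277, payoff=0.0000, prob=0.101042
DDUU: Ā=125.3151, payoff=130.4749, prob=0.046824
UDUU: Ā=228.3137, payoff=27.4763, prob=0.101042
DUUU: Ā=202.5137, payoff=53.2763, prob=0.101042
UUUU: Ā=368.9634, payoff=0.0000, prob=0.218037
Price = Σ prob·payoff / R^4 = 45.224614 / 1.688960 = 26.7766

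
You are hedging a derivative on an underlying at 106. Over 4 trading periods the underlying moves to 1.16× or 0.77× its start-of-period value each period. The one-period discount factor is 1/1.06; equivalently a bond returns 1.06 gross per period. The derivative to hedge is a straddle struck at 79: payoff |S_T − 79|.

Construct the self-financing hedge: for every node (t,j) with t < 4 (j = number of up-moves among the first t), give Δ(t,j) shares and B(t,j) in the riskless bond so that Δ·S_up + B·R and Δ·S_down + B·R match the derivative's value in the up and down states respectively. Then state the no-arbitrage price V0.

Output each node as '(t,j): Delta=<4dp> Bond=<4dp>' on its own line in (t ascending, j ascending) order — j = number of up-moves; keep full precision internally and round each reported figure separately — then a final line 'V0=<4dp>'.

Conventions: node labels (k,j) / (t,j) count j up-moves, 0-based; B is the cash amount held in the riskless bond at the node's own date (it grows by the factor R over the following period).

(0,0): Delta=0.8509 Bond=-44.6644
(1,0): Delta=0.4431 Bond=-14.0598
(1,1): Delta=0.9442 Bond=-58.8216
(2,0): Delta=-0.6813 Bond=55.7607
(2,1): Delta=0.7004 Bond=-39.2704
(2,2): Delta=1.0000 Bond=-70.3097
(3,0): Delta=-1.0000 Bond=74.5283
(3,1): Delta=-0.6084 Bond=53.7884
(3,2): Delta=1.0000 Bond=-74.5283
(3,3): Delta=1.0000 Bond=-74.5283
V0=45.5266

The replicating-portfolio and risk-neutral prices coincide; use p* = (1.06−0.77)/(1.16−0.77) = 0.7436 for the latter.
Expiry values: V(4,0)=41.7378, V(4,1)=22.8647, V(4,2)=5.5675, V(4,3)=48.4003, V(4,4)=112.9278
(3,0): S=48.3925. Δ = (V_up−V_dn)/(S_up−S_dn) = (22.8647−41.7378)/(56.1353−37.2622) = -1.0000. V = [p*·22.8647 + (1−p*)·41.7378]/1.06 = 26.1358. B = V − Δ·S = 74.5283.
(3,1): S=72.9030. Δ = (V_up−V_dn)/(S_up−S_dn) = (5.5675−22.8647)/(84.5675−56.1353) = -0.6084. V = [p*·5.5675 + (1−p*)·22.8647]/1.06 = 9.4365. B = V − Δ·S = 53.7884.
(3,2): S=109.8279. Δ = (V_up−V_dn)/(S_up−S_dn) = (48.4003−5.5675)/(127.4003−84.5675) = 1.0000. V = [p*·48.4003 + (1−p*)·5.5675]/1.06 = 35.2996. B = V − Δ·S = -74.5283.
(3,3): S=165.4550. Δ = (V_up−V_dn)/(S_up−S_dn) = (112.9278−48.4003)/(191.9278−127.4003) = 1.0000. V = [p*·112.9278 + (1−p*)·48.4003]/1.06 = 90.9267. B = V − Δ·S = -74.5283.
(2,0): S=62.8474. Δ = (V_up−V_dn)/(S_up−S_dn) = (9.4365−26.1358)/(72.9030−48.3925) = -0.6813. V = [p*·9.4365 + (1−p*)·26.1358]/1.06 = 12.9418. B = V − Δ·S = 55.7607.
(2,1): S=94.6792. Δ = (V_up−V_dn)/(S_up−S_dn) = (35.2996−9.4365)/(109.8279−72.9030) = 0.7004. V = [p*·35.2996 + (1−p*)·9.4365]/1.06 = 27.0453. B = V − Δ·S = -39.2704.
(2,2): S=142.6336. Δ = (V_up−V_dn)/(S_up−S_dn) = (90.9267−35.2996)/(165.4550−109.8279) = 1.0000. V = [p*·90.9267 + (1−p*)·35.2996]/1.06 = 72.3239. B = V − Δ·S = -70.3097.
(1,0): S=81.6200. Δ = (V_up−V_dn)/(S_up−S_dn) = (27.0453−12.9418)/(94.6792−62.8474) = 0.4431. V = [p*·27.0453 + (1−p*)·12.9418]/1.06 = 22.1028. B = V − Δ·S = -14.0598.
(1,1): S=122.9600. Δ = (V_up−V_dn)/(S_up−S_dn) = (72.3239−27.0453)/(142.6336−94.6792) = 0.9442. V = [p*·72.3239 + (1−p*)·27.0453]/1.06 = 57.2773. B = V − Δ·S = -58.8216.
(0,0): S=106.0000. Δ = (V_up−V_dn)/(S_up−S_dn) = (57.2773−22.1028)/(122.9600−81.6200) = 0.8509. V = [p*·57.2773 + (1−p*)·22.1028]/1.06 = 45.5266. B = V − Δ·S = -44.6644.
As a check, the time-0 holding Δ(0,0)·S0 + B(0,0) comes to 45.5266 — exactly V0.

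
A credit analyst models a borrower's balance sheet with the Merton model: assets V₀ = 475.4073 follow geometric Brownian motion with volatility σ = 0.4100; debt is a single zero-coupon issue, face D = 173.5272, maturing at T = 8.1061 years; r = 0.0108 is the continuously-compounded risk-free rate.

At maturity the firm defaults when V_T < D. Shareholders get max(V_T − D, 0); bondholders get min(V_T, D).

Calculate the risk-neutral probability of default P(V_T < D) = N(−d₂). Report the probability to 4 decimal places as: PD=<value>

PD=0.3614

Work the structural quantities from V₀ = 475.4073 against face 173.5272:
d₁ = [ln(V₀/D) + (r + σ²/2)T] / (σ√T)
   = [ln(475.4073/173.5272) + (0.0108 + 0.5·0.4100²)·8.1061] / (0.4100·√8.1061)
   = [1.007838 + 0.768864] / 1.167320 = 1.522035
d₂ = d₁ − σ√T = 1.522035 − 1.167320 = 0.354715
risk-neutral PD = N(−d₂) = N(-0.354715) = 0.361402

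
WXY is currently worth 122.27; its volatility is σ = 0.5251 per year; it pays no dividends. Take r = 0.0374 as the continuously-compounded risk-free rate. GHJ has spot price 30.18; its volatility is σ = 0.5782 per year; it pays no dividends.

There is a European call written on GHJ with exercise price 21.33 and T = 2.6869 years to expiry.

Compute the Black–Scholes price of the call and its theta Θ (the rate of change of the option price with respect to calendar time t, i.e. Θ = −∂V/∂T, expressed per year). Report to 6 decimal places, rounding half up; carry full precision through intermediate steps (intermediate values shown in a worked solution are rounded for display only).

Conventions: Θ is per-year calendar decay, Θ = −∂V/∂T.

σ√T = 0.5782·√2.6869 = 0.947772
d₁ = (ln(S/K) + (r+σ²/2)T) / (σ√T) = (ln(30.18/21.33) + (0.0374+0.5782²/2)·2.6869) / 0.947772 = (0.347065 + 0.549626) / 0.947772 = 0.946104
d₂ = d₁ − σ√T = 0.946104 − 0.947772 = -0.001668
e^{−rT} = 0.904394
N(d₁) = 0.827952,  N(d₂) = 0.499335
Call price V = S·N(d₁) − K·e^{−rT}·N(d₂) = 24.987598 − 9.632527 = 15.355071
φ(d₁) = (1/√(2π))·e^{−d₁²/2} = 0.254999
Θ = −S·φ(d₁)·σ/(2√T) − r·K·e^{−rT}·N(d₂) = −1.357314 − 0.360257 = -1.717571

price = 15.355071
Θ = -1.717571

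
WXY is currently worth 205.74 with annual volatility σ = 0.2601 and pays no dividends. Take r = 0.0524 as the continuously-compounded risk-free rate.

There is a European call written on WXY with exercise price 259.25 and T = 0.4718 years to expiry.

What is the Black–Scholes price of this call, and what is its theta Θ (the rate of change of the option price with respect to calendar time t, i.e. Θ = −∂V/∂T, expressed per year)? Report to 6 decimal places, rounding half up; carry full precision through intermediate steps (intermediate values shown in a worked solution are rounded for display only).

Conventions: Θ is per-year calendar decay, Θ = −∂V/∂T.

price = 2.495871
Θ = -10.214312

σ√T = 0.2601·√0.4718 = 0.178657
d₁ = (ln(S/K) + (r+σ²/2)T) / (σ√T) = (ln(205.74/259.25) + (0.0524+0.2601²/2)·0.4718) / 0.178657 = (-0.231180 + 0.040681) / 0.178657 = -1.066281
d₂ = d₁ − σ√T = -1.066281 − 0.178657 = -1.244937
e^{−rT} = 0.975581
N(d₁) = 0.143148,  N(d₂) = 0.106577
Call price V = S·N(d₁) − K·e^{−rT}·N(d₂) = 29.451353 − 26.955482 = 2.495871
φ(d₁) = (1/√(2π))·e^{−d₁²/2} = 0.225956
Θ = −S·φ(d₁)·σ/(2√T) − r·K·e^{−rT}·N(d₂) = −8.801844 − 1.412467 = -10.214312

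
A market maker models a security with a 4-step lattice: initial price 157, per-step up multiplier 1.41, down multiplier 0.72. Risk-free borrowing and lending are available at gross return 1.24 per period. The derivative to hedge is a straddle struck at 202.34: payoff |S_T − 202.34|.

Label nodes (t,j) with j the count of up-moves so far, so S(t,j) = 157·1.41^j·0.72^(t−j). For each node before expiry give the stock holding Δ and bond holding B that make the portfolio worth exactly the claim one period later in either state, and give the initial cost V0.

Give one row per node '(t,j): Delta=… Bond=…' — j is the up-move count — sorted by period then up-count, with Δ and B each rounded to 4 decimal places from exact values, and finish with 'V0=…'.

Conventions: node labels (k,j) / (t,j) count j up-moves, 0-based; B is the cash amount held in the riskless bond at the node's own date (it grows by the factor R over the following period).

The replicating-portfolio and risk-neutral prices coincide; use p* = (1.24−0.72)/(1.41−0.72) = 0.7536 for the latter.
Payoffs at expiry: V(4,0)=160.1480, V(4,1)=119.7141, V(4,2)=40.5309, V(4,3)=114.5361, V(4,4)=418.2090
Node (3,0) S=58.5999: V=(p*·119.7141+(1−p*)·160.1480)/1.24=104.5775; Δ=(119.7141−160.1480)/(82.6259−42.1920)=-1.0000; B=V−Δ·S=163.1774
Node (3,1) S=114.7582: V=(p*·40.5309+(1−p*)·119.7141)/1.24=48.4192; Δ=(40.5309−119.7141)/(161.8091−82.6259)=-1.0000; B=V−Δ·S=163.1774
Node (3,2) S=224.7348: V=(p*·114.5361+(1−p*)·40.5309)/1.24=77.6637; Δ=(114.5361−40.5309)/(316.8761−161.8091)=0.4772; B=V−Δ·S=-29.5902
Node (3,3) S=440.1057: V=(p*·418.2090+(1−p*)·114.5361)/1.24=276.9283; Δ=(418.2090−114.5361)/(620.5490−316.8761)=1.0000; B=V−Δ·S=-163.1774
Node (2,0) S=81.3888: V=(p*·48.4192+(1−p*)·104.5775)/1.24=50.2059; Δ=(48.4192−104.5775)/(114.7582−58.5999)=-1.0000; B=V−Δ·S=131.5947
Node (2,1) S=159.3864: V=(p*·77.6637+(1−p*)·48.4192)/1.24=56.8214; Δ=(77.6637−48.4192)/(224.7348−114.7582)=0.2659; B=V−Δ·S=14.4381
Node (2,2) S=312.1317: V=(p*·276.9283+(1−p*)·77.6637)/1.24=183.7372; Δ=(276.9283−77.6637)/(440.1057−224.7348)=0.9252; B=V−Δ·S=-105.0521
Node (1,0) S=113.0400: V=(p*·56.8214+(1−p*)·50.2059)/1.24=44.5093; Δ=(56.8214−50.2059)/(159.3864−81.3888)=0.0848; B=V−Δ·S=34.9216
Node (1,1) S=221.3700: V=(p*·183.7372+(1−p*)·56.8214)/1.24=122.9581; Δ=(183.7372−56.8214)/(312.1317−159.3864)=0.8309; B=V−Δ·S=-60.9778
Node (0,0) S=157.0000: V=(p*·122.9581+(1−p*)·44.5093)/1.24=83.5727; Δ=(122.9581−44.5093)/(221.3700−113.0400)=0.7242; B=V−Δ·S=-30.1213
As a check, the time-0 holding Δ(0,0)·S0 + B(0,0) comes to 83.5727 — exactly V0.

(0,0): Delta=0.7242 Bond=-30.1213
(1,0): Delta=0.0848 Bond=34.9216
(1,1): Delta=0.8309 Bond=-60.9778
(2,0): Delta=-1.0000 Bond=131.5947
(2,1): Delta=0.2659 Bond=14.4381
(2,2): Delta=0.9252 Bond=-105.0521
(3,0): Delta=-1.0000 Bond=163.1774
(3,1): Delta=-1.0000 Bond=163.1774
(3,2): Delta=0.4772 Bond=-29.5902
(3,3): Delta=1.0000 Bond=-163.1774
V0=83.5727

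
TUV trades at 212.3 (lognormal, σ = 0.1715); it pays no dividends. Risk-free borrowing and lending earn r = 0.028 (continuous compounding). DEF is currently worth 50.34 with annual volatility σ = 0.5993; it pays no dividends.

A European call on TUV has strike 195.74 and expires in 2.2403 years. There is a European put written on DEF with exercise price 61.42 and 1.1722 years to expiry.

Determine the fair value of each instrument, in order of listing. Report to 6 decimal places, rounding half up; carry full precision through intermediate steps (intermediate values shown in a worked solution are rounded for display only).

[TUV call K=195.74]
σ√T = 0.1715·√2.2403 = 0.256695
d₁ = (ln(S/K) + (r+σ²/2)T) / (σ√T) = (ln(212.3/195.74) + (0.028+0.1715²/2)·2.2403) / 0.256695 = (0.081213 + 0.095675) / 0.256695 = 0.689097
d₂ = d₁ − σ√T = 0.689097 − 0.256695 = 0.432402
e^{−rT} = 0.939199
N(d₁) = 0.754619,  N(d₂) = 0.667275
price = S·N(d₁) − K·e^{−rT}·N(d₂) = 160.205584 − 122.671051 = 37.534533
[DEF put K=61.42]
σ√T = 0.5993·√1.1722 = 0.648851
d₁ = (ln(S/K) + (r+σ²/2)T) / (σ√T) = (ln(50.34/61.42) + (0.028+0.5993²/2)·1.1722) / 0.648851 = (-0.198936 + 0.243326) / 0.648851 = 0.068413
d₂ = d₁ − σ√T = 0.068413 − 0.648851 = -0.580438
e^{−rT} = 0.967711
N(−d₁) = 0.472728,  N(−d₂) = 0.719190
price = K·e^{−rT}·N(−d₂) − S·N(−d₁) = 42.746388 − 23.797144 = 18.949244

price(TUV call K=195.74) = 37.534533
price(DEF put K=61.42) = 18.949244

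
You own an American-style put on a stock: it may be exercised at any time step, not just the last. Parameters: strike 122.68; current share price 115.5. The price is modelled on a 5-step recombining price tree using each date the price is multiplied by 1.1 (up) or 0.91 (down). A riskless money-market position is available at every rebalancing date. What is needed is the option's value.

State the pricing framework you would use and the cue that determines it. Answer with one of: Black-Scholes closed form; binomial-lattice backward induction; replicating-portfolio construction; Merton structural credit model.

framework: binomial-lattice backward induction

Key observation: early exercise of the strike-122.68 put must be checked at each of the 5 dates (spot 115.5), which forces a node-by-node comparison of intrinsic and continuation value backward from expiry.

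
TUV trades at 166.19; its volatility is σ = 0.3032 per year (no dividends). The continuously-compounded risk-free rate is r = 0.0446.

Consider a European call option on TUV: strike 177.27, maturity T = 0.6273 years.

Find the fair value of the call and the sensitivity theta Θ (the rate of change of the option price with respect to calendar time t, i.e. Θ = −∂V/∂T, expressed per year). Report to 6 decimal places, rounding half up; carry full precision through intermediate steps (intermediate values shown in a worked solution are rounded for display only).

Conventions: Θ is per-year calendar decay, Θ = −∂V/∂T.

price = 13.270691
Θ = -15.702848

σ√T = 0.3032·√0.6273 = 0.240141
d₁ = (ln(S/K) + (r+σ²/2)T) / (σ√T) = (ln(166.19/177.27) + (0.0446+0.3032²/2)·0.6273) / 0.240141 = (-0.064542 + 0.056811) / 0.240141 = -0.032193
d₂ = d₁ − σ√T = -0.032193 − 0.240141 = -0.272334
e^{−rT} = 0.972410
N(d₁) = 0.487159,  N(d₂) = 0.392683
Call price V = S·N(d₁) − K·e^{−rT}·N(d₂) = 80.960990 − 67.690299 = 13.270691
φ(d₁) = (1/√(2π))·e^{−d₁²/2} = 0.398736
Θ = −S·φ(d₁)·σ/(2√T) − r·K·e^{−rT}·N(d₂) = −12.683861 − 3.018987 = -15.702848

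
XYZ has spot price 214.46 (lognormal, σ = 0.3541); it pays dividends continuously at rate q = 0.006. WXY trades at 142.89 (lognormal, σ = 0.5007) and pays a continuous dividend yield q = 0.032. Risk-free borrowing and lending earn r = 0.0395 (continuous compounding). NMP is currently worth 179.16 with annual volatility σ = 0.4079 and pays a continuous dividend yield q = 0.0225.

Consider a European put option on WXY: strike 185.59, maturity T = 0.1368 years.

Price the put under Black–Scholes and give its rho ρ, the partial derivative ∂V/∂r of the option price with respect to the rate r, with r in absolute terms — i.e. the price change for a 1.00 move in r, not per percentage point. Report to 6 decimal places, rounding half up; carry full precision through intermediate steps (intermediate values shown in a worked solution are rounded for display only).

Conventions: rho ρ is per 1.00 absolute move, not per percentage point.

price = 43.405905
ρ = -23.561344

σ√T = 0.5007·√0.1368 = 0.185191
d₁ = (ln(S/K) + (r−q+σ²/2)T) / (σ√T) = (ln(142.89/185.59) + (0.0395−0.032+0.5007²/2)·0.1368) / 0.185191 = (-0.261465 + 0.018174) / 0.185191 = -1.313727
d₂ = d₁ − σ√T = -1.313727 − 0.185191 = -1.498919
e^{−rT} = 0.994611
e^{−qT} = 0.995632
N(−d₁) = 0.905531,  N(−d₂) = 0.933053
Put price V = K·e^{−rT}·N(−d₂) − S·e^{−qT}·N(−d₁) = 172.232048 − 128.826143 = 43.405905
ρ = −K·T·e^{−rT}·N(−d₂) = -23.561344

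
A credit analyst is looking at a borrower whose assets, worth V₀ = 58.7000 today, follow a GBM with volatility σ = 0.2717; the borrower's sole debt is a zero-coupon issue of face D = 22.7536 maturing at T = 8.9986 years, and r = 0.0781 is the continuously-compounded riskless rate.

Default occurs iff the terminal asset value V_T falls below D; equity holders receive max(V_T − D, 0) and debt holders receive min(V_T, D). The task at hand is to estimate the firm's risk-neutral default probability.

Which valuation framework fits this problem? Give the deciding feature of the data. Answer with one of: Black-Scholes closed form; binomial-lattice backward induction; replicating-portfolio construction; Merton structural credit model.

Key observation: the data describe a firm's assets (V₀ = 58.7000, GBM) and a single zero-coupon debt of face 22.7536, so credit quantities follow from equity-as-call in the structural model.

framework: Merton structural credit model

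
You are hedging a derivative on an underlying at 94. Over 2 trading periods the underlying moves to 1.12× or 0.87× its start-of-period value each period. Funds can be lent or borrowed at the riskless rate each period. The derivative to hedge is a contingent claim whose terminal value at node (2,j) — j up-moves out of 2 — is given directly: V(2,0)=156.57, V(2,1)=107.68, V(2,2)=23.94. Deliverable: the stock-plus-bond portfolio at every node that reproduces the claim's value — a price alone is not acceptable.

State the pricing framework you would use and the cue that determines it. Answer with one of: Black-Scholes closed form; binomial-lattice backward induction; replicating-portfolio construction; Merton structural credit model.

Key observation: the mandate to exhibit the hedge at every date and state singles out the replicating-portfolio construction on the 2-period tree with factors 1.12 and 0.87 from 94.

framework: replicating-portfolio construction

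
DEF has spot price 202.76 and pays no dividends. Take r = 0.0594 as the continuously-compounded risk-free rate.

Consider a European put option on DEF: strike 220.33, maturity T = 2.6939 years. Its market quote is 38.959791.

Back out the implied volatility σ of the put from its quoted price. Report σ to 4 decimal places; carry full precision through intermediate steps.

At σ = 0.3660 the Black–Scholes value reproduces the quote:
σ√T = 0.366·√2.6939 = 0.600720
d₁ = (ln(S/K) + (r+σ²/2)T) / (σ√T) = (ln(202.76/220.33) + (0.0594+0.366²/2)·2.6939) / 0.600720 = (-0.083103 + 0.340450) / 0.600720 = 0.428397
d₂ = d₁ − σ√T = 0.428397 − 0.600720 = -0.172323
e^{−rT} = 0.852129
N(−d₁) = 0.334181,  N(−d₂) = 0.568408
V = K·e^{−rT}·N(−d₂) − S·N(−d₁) = 106.718366 − 67.758575 = 38.959791 (matching the quote); vega is positive throughout, so no other σ reproduces this price

sigma = 0.3660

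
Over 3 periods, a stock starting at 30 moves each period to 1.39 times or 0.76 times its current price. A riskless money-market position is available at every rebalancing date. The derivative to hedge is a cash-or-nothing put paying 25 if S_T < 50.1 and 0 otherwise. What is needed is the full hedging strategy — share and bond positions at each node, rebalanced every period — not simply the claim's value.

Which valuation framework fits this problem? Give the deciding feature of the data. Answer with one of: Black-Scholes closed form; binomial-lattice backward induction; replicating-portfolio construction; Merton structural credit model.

Key observation: what is demanded is not a single number but the (Δ, B) position at each node of the 1.39/0.76 tree starting at 30; constructing those positions is the replicating-portfolio method.

framework: replicating-portfolio construction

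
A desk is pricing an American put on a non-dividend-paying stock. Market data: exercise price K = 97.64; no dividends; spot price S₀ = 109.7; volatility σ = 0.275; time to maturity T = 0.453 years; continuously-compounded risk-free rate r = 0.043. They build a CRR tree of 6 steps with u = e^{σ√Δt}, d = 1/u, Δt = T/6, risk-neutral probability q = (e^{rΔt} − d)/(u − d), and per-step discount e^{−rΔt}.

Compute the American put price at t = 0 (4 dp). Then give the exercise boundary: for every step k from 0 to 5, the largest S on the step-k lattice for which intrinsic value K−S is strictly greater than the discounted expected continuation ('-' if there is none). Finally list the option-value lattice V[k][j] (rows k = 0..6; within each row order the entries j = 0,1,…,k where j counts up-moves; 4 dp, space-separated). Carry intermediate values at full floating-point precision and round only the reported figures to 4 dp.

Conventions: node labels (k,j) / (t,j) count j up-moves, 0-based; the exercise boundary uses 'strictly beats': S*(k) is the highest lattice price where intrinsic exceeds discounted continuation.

price = 2.7382
boundary = - - - - 81.0851 87.4495
tree:
2.7382
4.4941 1.0184
7.1943 1.8510 0.2010
11.1524 3.3240 0.4054 0.0000
16.5549 5.8784 0.8176 0.0000 0.0000
22.4561 10.1905 1.6492 0.0000 0.0000 0.0000
27.9279 16.5549 3.3265 0.0000 0.0000 0.0000 0.0000

params: Δt=0.07550 u=1.07849 d=0.92722 q=0.50262 e^(-rΔt)=0.99676
t_6 payoffs: 27.9279 16.5549 3.3265 0.0000 0.0000 0.0000 0.0000
t_5: node(5,0) S=75.1839 payoff=22.4561 vs cont=22.1396 → 22.4561 [stop]  node(5,1) S=87.4495 payoff=10.1905 vs cont=9.8740 → 10.1905 [stop]  node(5,2) S=101.7162 payoff=0.0000 vs cont=1.6492 → 1.6492 [wait]  node(5,3) S=118.3104 payoff=0.0000 vs cont=0.0000 → 0.0000 [wait]  node(5,4) S=137.6118 payoff=0.0000 vs cont=0.0000 → 0.0000 [wait]  node(5,5) S=160.0621 payoff=0.0000 vs cont=0.0000 → 0.0000 [wait]  ⇒ S*(5)=87.4495
t_4: node(4,0) S=81.0851 payoff=16.5549 vs cont=16.2384 → 16.5549 [stop]  node(4,1) S=94.3135 payoff=3.3265 vs cont=5.8784 → 5.8784 [wait]  node(4,2) S=109.7000 payoff=0.0000 vs cont=0.8176 → 0.8176 [wait]  node(4,3) S=127.5967 payoff=0.0000 vs cont=0.0000 → 0.0000 [wait]  node(4,4) S=148.4130 payoff=0.0000 vs cont=0.0000 → 0.0000 [wait]  ⇒ S*(4)=81.0851
t_3: node(3,0) S=87.4495 payoff=10.1905 vs cont=11.1524 → 11.1524 [wait]  node(3,1) S=101.7162 payoff=0.0000 vs cont=3.3240 → 3.3240 [wait]  node(3,2) S=118.3104 payoff=0.0000 vs cont=0.4054 → 0.4054 [wait]  node(3,3) S=137.6118 payoff=0.0000 vs cont=0.0000 → 0.0000 [wait]  ⇒ S*(3)=-
t_2: node(2,0) S=94.3135 payoff=3.3265 vs cont=7.1943 → 7.1943 [wait]  node(2,1) S=109.7000 payoff=0.0000 vs cont=1.8510 → 1.8510 [wait]  node(2,2) S=127.5967 payoff=0.0000 vs cont=0.2010 → 0.2010 [wait]  ⇒ S*(2)=-
t_1: node(1,0) S=101.7162 payoff=0.0000 vs cont=4.4941 → 4.4941 [wait]  node(1,1) S=118.3104 payoff=0.0000 vs cont=1.0184 → 1.0184 [wait]  ⇒ S*(1)=-
t_0: node(0,0) S=109.7000 payoff=0.0000 vs cont=2.7382 → 2.7382 [wait]  ⇒ S*(0)=-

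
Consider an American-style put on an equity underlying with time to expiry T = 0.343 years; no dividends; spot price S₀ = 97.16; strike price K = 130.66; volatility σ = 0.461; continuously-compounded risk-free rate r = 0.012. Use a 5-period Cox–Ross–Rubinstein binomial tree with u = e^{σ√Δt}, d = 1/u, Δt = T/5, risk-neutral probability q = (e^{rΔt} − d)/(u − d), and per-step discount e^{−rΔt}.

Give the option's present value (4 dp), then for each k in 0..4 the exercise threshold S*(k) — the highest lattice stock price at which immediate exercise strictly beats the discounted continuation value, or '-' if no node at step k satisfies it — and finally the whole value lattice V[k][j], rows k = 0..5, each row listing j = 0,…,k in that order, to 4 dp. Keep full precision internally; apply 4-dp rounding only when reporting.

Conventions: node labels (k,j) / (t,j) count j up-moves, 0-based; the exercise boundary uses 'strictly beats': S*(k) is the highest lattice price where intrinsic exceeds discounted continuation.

params: Δt=0.06860 u=1.12834 d=0.88626 q=0.47325 e^(-rΔt)=0.99918
t_5 payoffs: 77.5353 63.0248 44.5508 21.0310 0.0000 0.0000
t_4: node(4,0) S=59.9425 payoff=70.7175 vs cont=70.6100 → 70.7175 [stop]  node(4,1) S=76.3152 payoff=54.3448 vs cont=54.2373 → 54.3448 [stop]  node(4,2) S=97.1600 payoff=33.5000 vs cont=33.3925 → 33.5000 [stop]  node(4,3) S=123.6983 payoff=6.9617 vs cont=11.0689 → 11.0689 [wait]  node(4,4) S=157.4853 payoff=0.0000 vs cont=0.0000 → 0.0000 [wait]  ⇒ S*(4)=97.1600
t_3: node(3,0) S=67.6352 payoff=63.0248 vs cont=62.9172 → 63.0248 [stop]  node(3,1) S=86.1092 payoff=44.5508 vs cont=44.4433 → 44.5508 [stop]  node(3,2) S=109.6290 payoff=21.0310 vs cont=22.8656 → 22.8656 [wait]  node(3,3) S=139.5732 payoff=0.0000 vs cont=5.8257 → 5.8257 [wait]  ⇒ S*(3)=86.1092
t_2: node(2,0) S=76.3152 payoff=54.3448 vs cont=54.2373 → 54.3448 [stop]  node(2,1) S=97.1600 payoff=33.5000 vs cont=34.2600 → 34.2600 [wait]  node(2,2) S=123.6983 payoff=6.9617 vs cont=14.7892 → 14.7892 [wait]  ⇒ S*(2)=76.3152
t_1: node(1,0) S=86.1092 payoff=44.5508 vs cont=44.8027 → 44.8027 [wait]  node(1,1) S=109.6290 payoff=21.0310 vs cont=25.0248 → 25.0248 [wait]  ⇒ S*(1)=-
t_0: node(0,0) S=97.1600 payoff=33.5000 vs cont=35.4136 → 35.4136 [wait]  ⇒ S*(0)=-

price = 35.4136
boundary = - - 76.3152 86.1092 97.1600
tree:
35.4136
44.8027 25.0248
54.3448 34.2600 14.7892
63.0248 44.5508 22.8656 5.8257
70.7175 54.3448 33.5000 11.0689 0.0000
77.5353 63.0248 44.5508 21.0310 0.0000 0.0000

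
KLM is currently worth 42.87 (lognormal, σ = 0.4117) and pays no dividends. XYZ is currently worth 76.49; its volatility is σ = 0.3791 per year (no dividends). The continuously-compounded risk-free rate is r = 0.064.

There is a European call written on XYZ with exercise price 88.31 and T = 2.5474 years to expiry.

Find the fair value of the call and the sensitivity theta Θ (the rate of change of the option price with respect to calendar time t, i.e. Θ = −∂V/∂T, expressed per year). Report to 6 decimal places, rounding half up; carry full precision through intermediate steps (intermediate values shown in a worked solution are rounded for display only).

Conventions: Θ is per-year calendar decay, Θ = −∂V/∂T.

σ√T = 0.3791·√2.5474 = 0.605065
d₁ = (ln(S/K) + (r+σ²/2)T) / (σ√T) = (ln(76.49/88.31) + (0.064+0.3791²/2)·2.5474) / 0.605065 = (-0.143693 + 0.346086) / 0.605065 = 0.334497
d₂ = d₁ − σ√T = 0.334497 − 0.605065 = -0.270569
e^{−rT} = 0.849563
N(d₁) = 0.630998,  N(d₂) = 0.393361
Call price V = S·N(d₁) − K·e^{−rT}·N(d₂) = 48.265006 − 29.511886 = 18.753119
φ(d₁) = (1/√(2π))·e^{−d₁²/2} = 0.377237
Θ = −S·φ(d₁)·σ/(2√T) − r·K·e^{−rT}·N(d₂) = −3.426840 − 1.888761 = -5.315600

price = 18.753119
Θ = -5.315600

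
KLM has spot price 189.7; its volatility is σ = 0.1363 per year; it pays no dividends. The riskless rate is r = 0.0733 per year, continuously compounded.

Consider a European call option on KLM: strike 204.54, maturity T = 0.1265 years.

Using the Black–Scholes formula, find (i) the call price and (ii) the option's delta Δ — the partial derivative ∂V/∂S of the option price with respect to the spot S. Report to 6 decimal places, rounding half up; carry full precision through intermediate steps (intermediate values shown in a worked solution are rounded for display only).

σ√T = 0.1363·√0.1265 = 0.048478
d₁ = (ln(S/K) + (r+σ²/2)T) / (σ√T) = (ln(189.7/204.54) + (0.0733+0.1363²/2)·0.1265) / 0.048478 = (-0.075320 + 0.010447) / 0.048478 = -1.338189
d₂ = d₁ − σ√T = -1.338189 − 0.048478 = -1.386667
e^{−rT} = 0.990770
N(d₁) = 0.090417,  N(d₂) = 0.082772
Call price V = S·N(d₁) − K·e^{−rT}·N(d₂) = 17.152186 − 16.773872 = 0.378314
Δ = N(d₁) = 0.090417

price = 0.378314
Δ = 0.090417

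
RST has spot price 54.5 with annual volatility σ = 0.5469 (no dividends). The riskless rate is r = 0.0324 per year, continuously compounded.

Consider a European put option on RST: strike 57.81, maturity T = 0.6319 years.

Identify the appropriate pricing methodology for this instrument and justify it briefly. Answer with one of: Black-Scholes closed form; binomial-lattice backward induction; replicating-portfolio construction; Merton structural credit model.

framework: Black-Scholes closed form

Key observation: the instrument is a plain European put (strike 57.81) on a lognormal asset; the exact continuous-time formula applies directly.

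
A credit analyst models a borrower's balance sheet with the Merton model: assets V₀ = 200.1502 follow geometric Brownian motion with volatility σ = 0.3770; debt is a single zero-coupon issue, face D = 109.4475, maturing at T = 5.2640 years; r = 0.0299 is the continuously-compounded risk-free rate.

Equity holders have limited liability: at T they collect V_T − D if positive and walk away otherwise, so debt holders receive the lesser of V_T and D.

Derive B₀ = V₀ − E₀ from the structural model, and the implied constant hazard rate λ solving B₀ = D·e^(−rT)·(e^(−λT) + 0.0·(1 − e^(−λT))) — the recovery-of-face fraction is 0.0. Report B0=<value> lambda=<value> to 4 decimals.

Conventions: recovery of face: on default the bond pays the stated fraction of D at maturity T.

B0=81.8576 lambda=0.0253

Equity is a call on the firm's assets struck at D = 109.4475:
d₁ = [ln(V₀/D) + (r + σ²/2)T] / (σ√T)
   = [ln(200.1502/109.4475) + (0.0299 + 0.5·0.3770²)·5.2640] / (0.3770·√5.2640)
   = [0.603623 + 0.531477] / 0.864967 = 1.312305
d₂ = d₁ − σ√T = 1.312305 − 0.864967 = 0.447339
N(d₁) = 0.905291,  N(d₂) = 0.672685,  e^(−rT) = 0.854368
E₀ = V₀·N(d₁) − D·e^(−rT)·N(d₂)
   = 200.1502·0.905291 − 109.4475·0.854368·0.672685 = 118.292577
B₀ = V₀ − E₀ = 200.1502 − 118.292577 = 81.857623
e^(−λT) = (B₀·e^(rT)/D − 0)/(1 − 0) = (81.8576·1.170456/109.4475 − 0)/1 = 0.87540361
λ = −ln(0.87540361)/5.2640 = 0.025279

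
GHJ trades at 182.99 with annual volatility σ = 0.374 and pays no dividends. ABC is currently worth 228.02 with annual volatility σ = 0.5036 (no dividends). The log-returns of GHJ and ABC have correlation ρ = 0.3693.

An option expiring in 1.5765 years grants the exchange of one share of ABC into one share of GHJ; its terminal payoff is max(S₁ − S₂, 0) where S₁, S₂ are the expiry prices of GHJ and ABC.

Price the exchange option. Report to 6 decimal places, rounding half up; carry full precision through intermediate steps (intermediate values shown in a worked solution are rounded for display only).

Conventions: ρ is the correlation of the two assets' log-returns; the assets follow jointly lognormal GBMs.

exchange price = 31.483843

σ_eff = √(σ₁² + σ₂² − 2ρσ₁σ₂) = √(0.374² + 0.5036² − 2·0.3693·0.374·0.5036) = 0.504357
d₁ = (ln(S₁/S₂) + (q₂ − q₁ + σ_eff²/2)T) / (σ_eff√T) = (ln(182.99/228.02) + (0.0 − 0.0 + 0.127188)·1.5765) / 0.633265 = -0.030777
d₂ = d₁ − σ_eff√T = -0.030777 − 0.633265 = -0.664041
N(d₁) = 0.487724,  N(d₂) = 0.253332
V = S₁·e^{−q₁T}·N(d₁) − S₂·e^{−q₂T}·N(d₂) = 89.248590 − 57.764747 = 31.483843
Key observation: the rate r is irrelevant here: denominating values in ABC turns the exchange into a ratio option on S₁/S₂, and discounting at r drops out.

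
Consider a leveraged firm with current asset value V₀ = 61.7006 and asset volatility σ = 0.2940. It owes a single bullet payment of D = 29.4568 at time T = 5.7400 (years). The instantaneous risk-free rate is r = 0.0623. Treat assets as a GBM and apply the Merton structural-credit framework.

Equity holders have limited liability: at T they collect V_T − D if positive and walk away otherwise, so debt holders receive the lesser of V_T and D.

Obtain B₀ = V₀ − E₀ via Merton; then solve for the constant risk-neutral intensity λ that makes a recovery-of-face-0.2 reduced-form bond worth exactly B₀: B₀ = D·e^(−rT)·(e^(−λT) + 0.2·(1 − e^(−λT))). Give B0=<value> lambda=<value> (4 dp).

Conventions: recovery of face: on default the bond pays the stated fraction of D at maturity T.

B0=19.9843 lambda=0.0066

Apply the equity-as-call identities (strike 29.4568, horizon 5.7400 years):
d₁ = [ln(V₀/D) + (r + σ²/2)T] / (σ√T)
   = [ln(61.7006/29.4568) + (0.0623 + 0.5·0.2940²)·5.7400] / (0.2940·√5.7400)
   = [0.739369 + 0.605673] / 0.704374 = 1.909557
d₂ = d₁ − σ√T = 1.909557 − 0.704374 = 1.205183
N(d₁) = 0.971905,  N(d₂) = 0.885934,  e^(−rT) = 0.699351
E₀ = V₀·N(d₁) − D·e^(−rT)·N(d₂)
   = 61.7006·0.971905 − 29.4568·0.699351·0.885934 = 41.716301
B₀ = V₀ − E₀ = 61.7006 − 41.716301 = 19.984299
e^(−λT) = (B₀·e^(rT)/D − 0.2)/(1 − 0.2) = (19.9843·1.429896/29.4568 − 0.2)/0.8 = 0.96260111
λ = −ln(0.96260111)/5.7400 = 0.006640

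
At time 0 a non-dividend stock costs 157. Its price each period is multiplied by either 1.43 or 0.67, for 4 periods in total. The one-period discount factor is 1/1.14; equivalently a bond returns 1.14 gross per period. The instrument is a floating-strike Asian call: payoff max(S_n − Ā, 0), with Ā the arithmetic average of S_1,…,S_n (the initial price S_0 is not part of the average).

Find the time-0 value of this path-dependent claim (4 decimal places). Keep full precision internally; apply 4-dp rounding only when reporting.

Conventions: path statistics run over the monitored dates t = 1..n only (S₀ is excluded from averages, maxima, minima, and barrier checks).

With p* = (R−d)/(u−d) = 0.6184, sum probability × payoff across the paths and divide by R^4.
Enumerate all 2^4 = 16 price paths (U = up ×1.43, D = down ×0.67); each path with k up-moves has probability p*^k·(1−p*)^(4−k).
DDDD: Ā=63.6311, payoff=0.0000, prob=0.021200
UDDD: Ā=135.8096, payoff=0.0000, prob=0.034359
DUDD: Ā=105.9796, payoff=0.0000, prob=0.034359
UUDD: Ā=226.1953, payoff=0.0000, prob=0.055685
DDUD: Ā=85.9935, payoff=0.0000, prob=0.034359
UDUD: Ā=183.5384, payoff=0.0000, prob=0.055685
DUUD: Ā=153.7084, payoff=0.0000, prob=0.055685
UUUD: Ā=328.0643, payoff=0.0000, prob=0.090248
DDDU: Ā=72.6028, payoff=0.0000, prob=0.034359
UDDU: Ā=154.9583, payoff=0.0000, prob=0.055685
DUDU: Ā=125.1283, payoff=18.9907, prob=0.055685
UUDU: Ā=267.0649, payoff=40.5324, prob=0.090248
DDUU: Ā=105.1422, payoff=38.9768, prob=0.055685
UDUU: Ā=224.4080, payoff=83.1893, prob=0.090248
DUUU: Ā=194.5780, payoff=113.0193, prob=0.090248
UUUU: Ā=415.2934, payoff=241.2203, prob=0.146264
Price = Σ prob·payoff / R^4 = 59.875123 / 1.688960 = 35.4509

price = 35.4509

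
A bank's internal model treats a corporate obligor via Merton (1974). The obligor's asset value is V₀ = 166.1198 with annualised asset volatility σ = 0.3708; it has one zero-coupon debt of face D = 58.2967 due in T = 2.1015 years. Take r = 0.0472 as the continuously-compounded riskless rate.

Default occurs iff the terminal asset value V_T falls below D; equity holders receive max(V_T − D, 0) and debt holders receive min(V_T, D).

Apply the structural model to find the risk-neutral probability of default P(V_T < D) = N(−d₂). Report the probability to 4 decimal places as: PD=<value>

With assets at 166.1198 and a single debt payment of 58.2967 at 2.1015 years:
d₁ = [ln(V₀/D) + (r + σ²/2)T] / (σ√T)
   = [ln(166.1198/58.2967) + (0.0472 + 0.5·0.3708²)·2.1015] / (0.3708·√2.1015)
   = [1.047164 + 0.243661] / 0.537532 = 2.401391
d₂ = d₁ − σ√T = 2.401391 − 0.537532 = 1.863859
risk-neutral PD = N(−d₂) = N(-1.863859) = 0.031171

PD=0.0312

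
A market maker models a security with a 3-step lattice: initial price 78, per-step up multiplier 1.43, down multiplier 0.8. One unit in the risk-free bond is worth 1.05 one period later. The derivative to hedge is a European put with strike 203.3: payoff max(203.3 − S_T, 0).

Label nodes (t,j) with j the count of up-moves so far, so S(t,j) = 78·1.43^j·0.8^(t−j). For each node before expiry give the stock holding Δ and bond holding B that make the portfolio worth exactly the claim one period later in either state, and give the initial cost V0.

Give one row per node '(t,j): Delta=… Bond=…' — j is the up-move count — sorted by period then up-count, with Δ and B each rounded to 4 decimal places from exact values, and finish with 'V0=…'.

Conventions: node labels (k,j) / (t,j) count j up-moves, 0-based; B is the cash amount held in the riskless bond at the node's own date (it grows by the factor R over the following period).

No-arbitrage ⇒ martingale measure with p* = (R−d)/(u−d) = 0.3968.
At maturity the claim pays: V(3,0)=163.3640, V(3,1)=131.9144, V(3,2)=75.6982, V(3,3)=0.0000
(2,0): S=49.9200. Δ = (V_up−V_dn)/(S_up−S_dn) = (131.9144−163.3640)/(71.3856−39.9360) = -1.0000. V = [p*·131.9144 + (1−p*)·163.3640]/1.05 = 143.6990. B = V − Δ·S = 193.6190.
(2,1): S=89.2320. Δ = (V_up−V_dn)/(S_up−S_dn) = (75.6982−131.9144)/(127.6018−71.3856) = -1.0000. V = [p*·75.6982 + (1−p*)·131.9144]/1.05 = 104.3870. B = V − Δ·S = 193.6190.
(2,2): S=159.5022. Δ = (V_up−V_dn)/(S_up−S_dn) = (0.0000−75.6982)/(228.0881−127.6018) = -0.7533. V = [p*·0.0000 + (1−p*)·75.6982]/1.05 = 43.4850. B = V − Δ·S = 163.6409.
(1,0): S=62.4000. Δ = (V_up−V_dn)/(S_up−S_dn) = (104.3870−143.6990)/(89.2320−49.9200) = -1.0000. V = [p*·104.3870 + (1−p*)·143.6990]/1.05 = 121.9991. B = V − Δ·S = 184.3991.
(1,1): S=111.5400. Δ = (V_up−V_dn)/(S_up−S_dn) = (43.4850−104.3870)/(159.5022−89.2320) = -0.8667. V = [p*·43.4850 + (1−p*)·104.3870]/1.05 = 76.3996. B = V − Δ·S = 173.0695.
(0,0): S=78.0000. Δ = (V_up−V_dn)/(S_up−S_dn) = (76.3996−121.9991)/(111.5400−62.4000) = -0.9280. V = [p*·76.3996 + (1−p*)·121.9991]/1.05 = 98.9562. B = V − Δ·S = 171.3364.
Verification: the root portfolio costs Δ(0,0)·S0 + B(0,0) = 98.9562, matching V0.

(0,0): Delta=-0.9280 Bond=171.3364
(1,0): Delta=-1.0000 Bond=184.3991
(1,1): Delta=-0.8667 Bond=173.0695
(2,0): Delta=-1.0000 Bond=193.6190
(2,1): Delta=-1.0000 Bond=193.6190
(2,2): Delta=-0.7533 Bond=163.6409
V0=98.9562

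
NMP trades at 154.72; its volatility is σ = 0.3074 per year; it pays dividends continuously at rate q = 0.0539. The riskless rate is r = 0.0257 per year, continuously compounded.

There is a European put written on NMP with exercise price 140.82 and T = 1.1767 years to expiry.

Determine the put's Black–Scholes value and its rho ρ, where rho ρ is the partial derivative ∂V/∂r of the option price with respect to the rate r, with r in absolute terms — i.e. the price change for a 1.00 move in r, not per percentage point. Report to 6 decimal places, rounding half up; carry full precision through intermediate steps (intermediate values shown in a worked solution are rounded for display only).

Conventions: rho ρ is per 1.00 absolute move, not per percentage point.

σ√T = 0.3074·√1.1767 = 0.333455
d₁ = (ln(S/K) + (r−q+σ²/2)T) / (σ√T) = (ln(154.72/140.82) + (0.0257−0.0539+0.3074²/2)·1.1767) / 0.333455 = (0.094135 + 0.022413) / 0.333455 = 0.349516
d₂ = d₁ − σ√T = 0.349516 − 0.333455 = 0.016061
e^{−rT} = 0.970212
e^{−qT} = 0.938545
N(−d₁) = 0.363351,  N(−d₂) = 0.493593
Put price V = K·e^{−rT}·N(−d₂) − S·e^{−qT}·N(−d₁) = 67.437215 − 52.762845 = 14.674369
ρ = −K·T·e^{−rT}·N(−d₂) = -79.353370

price = 14.674369
ρ = -79.353370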